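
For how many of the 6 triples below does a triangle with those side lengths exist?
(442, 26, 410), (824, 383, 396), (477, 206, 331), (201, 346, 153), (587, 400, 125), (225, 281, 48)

2

(26,410,442): 26+410 ≤ 442 → not valid
(383,396,824): 383+396 ≤ 824 → not valid
(206,331,477): 206+331 > 477 → valid
(153,201,346): 153+201 > 346 → valid
(125,400,587): 125+400 ≤ 587 → not valid
(48,225,281): 48+225 ≤ 281 → not valid
2 of the 6 triples form a triangle.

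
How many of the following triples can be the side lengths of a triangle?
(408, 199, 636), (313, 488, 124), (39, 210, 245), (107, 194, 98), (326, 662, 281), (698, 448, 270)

(199,408,636): 199+408 ≤ 636 → not valid
(124,313,488): 124+313 ≤ 488 → not valid
(39,210,245): 39+210 > 245 → valid
(98,107,194): 98+107 > 194 → valid
(281,326,662): 281+326 ≤ 662 → not valid
(270,448,698): 270+448 > 698 → valid
3 of the 6 triples form a triangle.

3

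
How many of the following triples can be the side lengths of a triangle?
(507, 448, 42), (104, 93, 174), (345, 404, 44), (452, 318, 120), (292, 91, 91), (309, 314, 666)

(42,448,507): 42+448 ≤ 507 → not valid
(93,104,174): 93+104 > 174 → valid
(44,345,404): 44+345 ≤ 404 → not valid
(120,318,452): 120+318 ≤ 452 → not valid
(91,91,292): 91+91 ≤ 292 → not valid
(309,314,666): 309+314 ≤ 666 → not valid
1 of the 6 triples forms a triangle.

1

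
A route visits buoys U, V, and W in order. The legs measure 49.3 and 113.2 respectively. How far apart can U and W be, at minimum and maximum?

63.9 ≤ UW ≤ 162.5

By the triangle inequality, |49.3 − 113.2| ≤ UW ≤ 49.3 + 113.2.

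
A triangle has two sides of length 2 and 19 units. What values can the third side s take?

17 < s < 21

By the triangle inequality, s must be less than 2 + 19 = 21 and greater than |2 − 19| = 17.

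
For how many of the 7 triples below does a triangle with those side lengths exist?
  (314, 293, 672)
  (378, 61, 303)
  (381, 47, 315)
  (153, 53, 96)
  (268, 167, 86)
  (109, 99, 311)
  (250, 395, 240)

1

(293,314,672): 293+314 ≤ 672 → not valid
(61,303,378): 61+303 ≤ 378 → not valid
(47,315,381): 47+315 ≤ 381 → not valid
(53,96,153): 53+96 ≤ 153 → not valid
(86,167,268): 86+167 ≤ 268 → not valid
(99,109,311): 99+109 ≤ 311 → not valid
(240,250,395): 240+250 > 395 → valid
1 of the 7 triples forms a triangle.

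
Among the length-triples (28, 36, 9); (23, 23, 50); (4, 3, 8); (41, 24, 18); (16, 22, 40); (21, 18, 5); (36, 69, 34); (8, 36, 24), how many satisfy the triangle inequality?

4

(9,28,36): 9+28 > 36 → valid
(23,23,50): 23+23 ≤ 50 → not valid
(3,4,8): 3+4 ≤ 8 → not valid
(18,24,41): 18+24 > 41 → valid
(16,22,40): 16+22 ≤ 40 → not valid
(5,18,21): 5+18 > 21 → valid
(34,36,69): 34+36 > 69 → valid
(8,24,36): 8+24 ≤ 36 → not valid
4 of the 8 triples form a triangle.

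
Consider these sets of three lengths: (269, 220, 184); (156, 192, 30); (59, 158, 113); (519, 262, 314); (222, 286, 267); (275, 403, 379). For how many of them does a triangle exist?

5

(184,220,269): 184+220 > 269 → valid
(30,156,192): 30+156 ≤ 192 → not valid
(59,113,158): 59+113 > 158 → valid
(262,314,519): 262+314 > 519 → valid
(222,267,286): 222+267 > 286 → valid
(275,379,403): 275+379 > 403 → valid
5 of the 6 triples form a triangle.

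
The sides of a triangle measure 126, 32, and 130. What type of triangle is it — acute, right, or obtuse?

right

Compare the square of the longest side to the sum of squares of the other two: 32² + 126² = 16900 = 130².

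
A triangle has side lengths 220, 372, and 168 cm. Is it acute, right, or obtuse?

obtuse

Compare the square of the longest side to the sum of squares of the other two: 168² + 220² = 76624 < 138384 = 372².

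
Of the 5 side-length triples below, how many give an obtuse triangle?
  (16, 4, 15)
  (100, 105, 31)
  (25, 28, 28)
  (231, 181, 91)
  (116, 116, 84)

3

(16,4,15): 4²+15² = 241 < 256 = 16² → obtuse
(100,105,31): 31²+100² = 10961 < 11025 = 105² → obtuse
(25,28,28): 25²+28² = 1409 > 784 = 28² → acute
(231,181,91): 91²+181² = 41042 < 53361 = 231² → obtuse
(116,116,84): 84²+116² = 20512 > 13456 = 116² → acute
3 of the 5 are obtuse.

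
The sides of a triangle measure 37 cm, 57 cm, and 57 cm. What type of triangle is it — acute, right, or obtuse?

Compare the square of the longest side to the sum of squares of the other two: 37² + 57² = 4618 > 3249 = 57².

acute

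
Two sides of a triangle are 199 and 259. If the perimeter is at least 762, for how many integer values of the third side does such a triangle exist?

154

Triangle inequality: 60 < x < 458. Perimeter ≥ 762 gives x ≥ 762 − 199 − 259 = 304.
So 304 ≤ x < 458; integers 304 through 457: 154 values.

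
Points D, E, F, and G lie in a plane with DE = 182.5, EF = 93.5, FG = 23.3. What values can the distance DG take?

The maximum is all hops collinear in one direction: 182.5 + 93.5 + 23.3 = 299.3.
The longest hop is 182.5; the others sum to 116.8. Folding the others back against it leaves at least 182.5 − 116.8 = 65.7.

65.7 ≤ DG ≤ 299.3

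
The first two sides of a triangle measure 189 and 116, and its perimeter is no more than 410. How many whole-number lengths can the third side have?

Triangle inequality: 73 < x < 305. Perimeter ≤ 410 gives x ≤ 410 − 189 − 116 = 105.
So 73 < x ≤ 105; integers 74 through 105: 32 values.

32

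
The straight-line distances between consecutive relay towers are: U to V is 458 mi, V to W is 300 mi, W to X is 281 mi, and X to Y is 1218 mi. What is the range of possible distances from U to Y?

The maximum is all hops collinear in one direction: 458 + 300 + 281 + 1218 = 2257.
The longest hop is 1218; the others sum to 1039. Folding the others back against it leaves at least 1218 − 1039 = 179.

179 ≤ UY ≤ 2257 mi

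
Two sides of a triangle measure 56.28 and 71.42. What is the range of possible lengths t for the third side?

15.14 < t < 127.70

By the triangle inequality, t must be less than 56.28 + 71.42 = 127.70 and greater than |56.28 − 71.42| = 15.14.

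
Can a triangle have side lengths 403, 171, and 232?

The two shorter sides sum to 403, exactly equal to the longest side 403.
That gives only a degenerate (flat) triangle — the inequality must be strict.

No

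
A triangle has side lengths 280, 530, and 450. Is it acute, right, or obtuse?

Compare the square of the longest side to the sum of squares of the other two: 280² + 450² = 280900 = 530².

right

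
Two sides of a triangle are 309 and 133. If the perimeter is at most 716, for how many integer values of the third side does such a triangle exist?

Triangle inequality: 176 < x < 442. Perimeter ≤ 716 gives x ≤ 716 − 309 − 133 = 274.
So 176 < x ≤ 274; integers 177 through 274: 98 values.

98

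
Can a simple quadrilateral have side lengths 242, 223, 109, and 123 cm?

A quadrilateral exists iff every side is shorter than the sum of the others — equivalently, the longest side is less than the sum of the rest.
Longest side 242 < 455 (sum of the remaining 3), so yes.

Yes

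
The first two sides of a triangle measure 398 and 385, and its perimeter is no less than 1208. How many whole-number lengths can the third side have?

358

Triangle inequality: 13 < x < 783. Perimeter ≥ 1208 gives x ≥ 1208 − 398 − 385 = 425.
So 425 ≤ x < 783; integers 425 through 782: 358 values.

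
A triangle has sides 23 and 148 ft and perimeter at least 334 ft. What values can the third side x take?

Triangle inequality alone gives 125 < x < 171.
The perimeter condition gives x ≥ 334 − 23 − 148 = 163.
Intersecting the two: 163 ≤ x < 171.

163 ≤ x < 171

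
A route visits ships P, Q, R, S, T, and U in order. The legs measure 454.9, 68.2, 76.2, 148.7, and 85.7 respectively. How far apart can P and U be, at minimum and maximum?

The maximum is all hops collinear in one direction: 454.9 + 68.2 + 76.2 + 148.7 + 85.7 = 833.7.
The longest hop is 454.9; the others sum to 378.8. Folding the others back against it leaves at least 454.9 − 378.8 = 76.1.

76.1 ≤ PU ≤ 833.7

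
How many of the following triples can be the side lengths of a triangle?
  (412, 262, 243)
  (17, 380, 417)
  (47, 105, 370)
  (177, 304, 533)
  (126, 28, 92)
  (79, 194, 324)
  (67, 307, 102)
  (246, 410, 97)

1

(243,262,412): 243+262 > 412 → valid
(17,380,417): 17+380 ≤ 417 → not valid
(47,105,370): 47+105 ≤ 370 → not valid
(177,304,533): 177+304 ≤ 533 → not valid
(28,92,126): 28+92 ≤ 126 → not valid
(79,194,324): 79+194 ≤ 324 → not valid
(67,102,307): 67+102 ≤ 307 → not valid
(97,246,410): 97+246 ≤ 410 → not valid
1 of the 8 triples forms a triangle.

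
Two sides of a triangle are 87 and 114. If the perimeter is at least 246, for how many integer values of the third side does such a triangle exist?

156

Triangle inequality: 27 < x < 201. Perimeter ≥ 246 gives x ≥ 246 − 87 − 114 = 45.
So 45 ≤ x < 201; integers 45 through 200: 156 values.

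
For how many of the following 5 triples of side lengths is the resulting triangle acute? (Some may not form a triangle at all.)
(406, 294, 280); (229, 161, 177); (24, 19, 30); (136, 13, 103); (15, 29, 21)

2

(406,294,280): 280²+294² = 164836 = 406² → right
(229,161,177): 161²+177² = 57250 > 52441 = 229² → acute
(24,19,30): 19²+24² = 937 > 900 = 30² → acute
(136,13,103): 13+103 ≤ 136, not a triangle
(15,29,21): 15²+21² = 666 < 841 = 29² → obtuse
2 of the 5 are acute.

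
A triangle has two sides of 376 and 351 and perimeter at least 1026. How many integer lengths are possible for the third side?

Triangle inequality: 25 < x < 727. Perimeter ≥ 1026 gives x ≥ 1026 − 376 − 351 = 299.
So 299 ≤ x < 727; integers 299 through 726: 428 values.

428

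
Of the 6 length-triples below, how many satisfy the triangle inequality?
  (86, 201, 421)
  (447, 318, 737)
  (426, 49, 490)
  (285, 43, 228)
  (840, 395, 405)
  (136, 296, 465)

1

(86,201,421): 86+201 ≤ 421 → not valid
(318,447,737): 318+447 > 737 → valid
(49,426,490): 49+426 ≤ 490 → not valid
(43,228,285): 43+228 ≤ 285 → not valid
(395,405,840): 395+405 ≤ 840 → not valid
(136,296,465): 136+296 ≤ 465 → not valid
1 of the 6 triples forms a triangle.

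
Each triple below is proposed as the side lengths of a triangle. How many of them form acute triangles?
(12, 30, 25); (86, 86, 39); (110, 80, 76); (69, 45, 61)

3

(12,30,25): 12²+25² = 769 < 900 = 30² → obtuse
(86,86,39): 39²+86² = 8917 > 7396 = 86² → acute
(110,80,76): 76²+80² = 12176 > 12100 = 110² → acute
(69,45,61): 45²+61² = 5746 > 4761 = 69² → acute
3 of the 4 are acute.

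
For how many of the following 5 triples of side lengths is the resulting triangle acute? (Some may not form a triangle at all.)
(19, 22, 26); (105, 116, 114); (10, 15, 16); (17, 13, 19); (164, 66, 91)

(19,22,26): 19²+22² = 845 > 676 = 26² → acute
(105,116,114): 105²+114² = 24021 > 13456 = 116² → acute
(10,15,16): 10²+15² = 325 > 256 = 16² → acute
(17,13,19): 13²+17² = 458 > 361 = 19² → acute
(164,66,91): 66+91 ≤ 164, not a triangle
4 of the 5 are acute.

4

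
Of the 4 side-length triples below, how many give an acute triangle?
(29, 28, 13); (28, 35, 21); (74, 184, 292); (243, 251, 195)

(29,28,13): 13²+28² = 953 > 841 = 29² → acute
(28,35,21): 21²+28² = 1225 = 35² → right
(74,184,292): 74+184 ≤ 292, not a triangle
(243,251,195): 195²+243² = 97074 > 63001 = 251² → acute
2 of the 4 are acute.

2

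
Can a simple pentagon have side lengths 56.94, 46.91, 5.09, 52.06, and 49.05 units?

A pentagon exists iff every side is shorter than the sum of the others — equivalently, the longest side is less than the sum of the rest.
Longest side 56.94 < 153.11 (sum of the remaining 4), so yes.

Yes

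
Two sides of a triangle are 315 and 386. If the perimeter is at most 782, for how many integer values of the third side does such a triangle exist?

Triangle inequality: 71 < x < 701. Perimeter ≤ 782 gives x ≤ 782 − 315 − 386 = 81.
So 71 < x ≤ 81; integers 72 through 81: 10 values.

10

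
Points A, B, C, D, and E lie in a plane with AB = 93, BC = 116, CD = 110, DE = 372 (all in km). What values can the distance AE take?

53 ≤ AE ≤ 691 km

The maximum is all hops collinear in one direction: 93 + 116 + 110 + 372 = 691.
The longest hop is 372; the others sum to 319. Folding the others back against it leaves at least 372 − 319 = 53.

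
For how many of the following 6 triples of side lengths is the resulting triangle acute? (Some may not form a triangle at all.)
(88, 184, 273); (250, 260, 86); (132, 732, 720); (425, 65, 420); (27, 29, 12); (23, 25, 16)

(88,184,273): 88+184 ≤ 273, not a triangle
(250,260,86): 86²+250² = 69896 > 67600 = 260² → acute
(132,732,720): 132²+720² = 535824 = 732² → right
(425,65,420): 65²+420² = 180625 = 425² → right
(27,29,12): 12²+27² = 873 > 841 = 29² → acute
(23,25,16): 16²+23² = 785 > 625 = 25² → acute
3 of the 6 are acute.

3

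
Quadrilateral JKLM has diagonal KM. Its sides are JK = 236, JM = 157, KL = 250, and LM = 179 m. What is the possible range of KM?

79 < KM < 393

From triangle JKM: |236 − 157| < KM < 236 + 157, i.e. 79 < KM < 393.
From triangle LKM: 71 < KM < 429.
Both must hold, so KM lies in the intersection.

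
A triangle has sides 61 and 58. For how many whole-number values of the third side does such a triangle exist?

The third side lies in the open interval (3, 119).
Integers from 4 to 118 inclusive: 118 − 4 + 1 = 115.

115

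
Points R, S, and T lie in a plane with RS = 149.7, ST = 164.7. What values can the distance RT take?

By the triangle inequality, |149.7 − 164.7| ≤ RT ≤ 149.7 + 164.7.

15.0 ≤ RT ≤ 314.4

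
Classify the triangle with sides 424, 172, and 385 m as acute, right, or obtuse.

Compare the square of the longest side to the sum of squares of the other two: 172² + 385² = 177809 < 179776 = 424².

obtuse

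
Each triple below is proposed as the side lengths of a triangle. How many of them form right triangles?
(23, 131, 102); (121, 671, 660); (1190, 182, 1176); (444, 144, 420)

3

(23,131,102): 23+102 ≤ 131, not a triangle
(121,671,660): 121²+660² = 450241 = 671² → right
(1190,182,1176): 182²+1176² = 1416100 = 1190² → right
(444,144,420): 144²+420² = 197136 = 444² → right
3 of the 4 are right.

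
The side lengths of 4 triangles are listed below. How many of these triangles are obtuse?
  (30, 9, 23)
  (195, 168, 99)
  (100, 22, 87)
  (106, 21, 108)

(30,9,23): 9²+23² = 610 < 900 = 30² → obtuse
(195,168,99): 99²+168² = 38025 = 195² → right
(100,22,87): 22²+87² = 8053 < 10000 = 100² → obtuse
(106,21,108): 21²+106² = 11677 > 11664 = 108² → acute
2 of the 4 are obtuse.

2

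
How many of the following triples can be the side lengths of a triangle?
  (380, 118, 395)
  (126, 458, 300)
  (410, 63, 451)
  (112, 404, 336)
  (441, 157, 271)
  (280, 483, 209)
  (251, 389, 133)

4

(118,380,395): 118+380 > 395 → valid
(126,300,458): 126+300 ≤ 458 → not valid
(63,410,451): 63+410 > 451 → valid
(112,336,404): 112+336 > 404 → valid
(157,271,441): 157+271 ≤ 441 → not valid
(209,280,483): 209+280 > 483 → valid
(133,251,389): 133+251 ≤ 389 → not valid
4 of the 7 triples form a triangle.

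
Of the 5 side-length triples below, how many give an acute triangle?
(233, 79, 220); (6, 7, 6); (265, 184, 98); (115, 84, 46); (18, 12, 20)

3

(233,79,220): 79²+220² = 54641 > 54289 = 233² → acute
(6,7,6): 6²+6² = 72 > 49 = 7² → acute
(265,184,98): 98²+184² = 43460 < 70225 = 265² → obtuse
(115,84,46): 46²+84² = 9172 < 13225 = 115² → obtuse
(18,12,20): 12²+18² = 468 > 400 = 20² → acute
3 of the 5 are acute.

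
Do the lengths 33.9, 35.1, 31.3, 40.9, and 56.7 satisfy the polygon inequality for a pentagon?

A pentagon exists iff every side is shorter than the sum of the others — equivalently, the longest side is less than the sum of the rest.
Longest side 56.7 < 141.2 (sum of the remaining 4), so yes.

Yes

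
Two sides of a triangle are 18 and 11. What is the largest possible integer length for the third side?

The third side must be strictly less than 18 + 11 = 29.
The largest integer below 29 is 28.

28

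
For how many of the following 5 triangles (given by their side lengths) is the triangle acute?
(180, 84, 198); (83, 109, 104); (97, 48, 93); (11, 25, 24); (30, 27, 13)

(180,84,198): 84²+180² = 39456 > 39204 = 198² → acute
(83,109,104): 83²+104² = 17705 > 11881 = 109² → acute
(97,48,93): 48²+93² = 10953 > 9409 = 97² → acute
(11,25,24): 11²+24² = 697 > 625 = 25² → acute
(30,27,13): 13²+27² = 898 < 900 = 30² → obtuse
4 of the 5 are acute.

4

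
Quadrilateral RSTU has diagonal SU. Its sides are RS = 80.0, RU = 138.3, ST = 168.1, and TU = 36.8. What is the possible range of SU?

131.3 < SU < 204.9

From triangle RSU: |80.0 − 138.3| < SU < 80.0 + 138.3, i.e. 58.3 < SU < 218.3.
From triangle TSU: 131.3 < SU < 204.9.
Both must hold, so SU lies in the intersection.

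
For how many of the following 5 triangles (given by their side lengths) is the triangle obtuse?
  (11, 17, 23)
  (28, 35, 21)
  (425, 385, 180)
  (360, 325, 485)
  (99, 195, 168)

1

(11,17,23): 11²+17² = 410 < 529 = 23² → obtuse
(28,35,21): 21²+28² = 1225 = 35² → right
(425,385,180): 180²+385² = 180625 = 425² → right
(360,325,485): 325²+360² = 235225 = 485² → right
(99,195,168): 99²+168² = 38025 = 195² → right
1 of the 5 is obtuse.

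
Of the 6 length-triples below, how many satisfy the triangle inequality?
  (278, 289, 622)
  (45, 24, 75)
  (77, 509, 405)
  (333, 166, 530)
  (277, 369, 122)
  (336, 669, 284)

(278,289,622): 278+289 ≤ 622 → not valid
(24,45,75): 24+45 ≤ 75 → not valid
(77,405,509): 77+405 ≤ 509 → not valid
(166,333,530): 166+333 ≤ 530 → not valid
(122,277,369): 122+277 > 369 → valid
(284,336,669): 284+336 ≤ 669 → not valid
1 of the 6 triples forms a triangle.

1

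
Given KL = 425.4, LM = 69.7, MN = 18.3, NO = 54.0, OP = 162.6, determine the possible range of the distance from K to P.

120.8 ≤ KP ≤ 730.0

The maximum is all hops collinear in one direction: 425.4 + 69.7 + 18.3 + 54.0 + 162.6 = 730.0.
The longest hop is 425.4; the others sum to 304.6. Folding the others back against it leaves at least 425.4 − 304.6 = 120.8.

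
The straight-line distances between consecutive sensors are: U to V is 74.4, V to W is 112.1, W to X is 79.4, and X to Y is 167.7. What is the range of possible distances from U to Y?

The maximum is all hops collinear in one direction: 74.4 + 112.1 + 79.4 + 167.7 = 433.6.
The longest hop is 167.7; the others sum to 265.9. Since 167.7 ≤ 265.9, the path can fold back on itself completely, so the minimum distance is 0.

0 ≤ UY ≤ 433.6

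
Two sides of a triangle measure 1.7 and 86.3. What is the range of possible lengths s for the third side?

84.6 < s < 88.0

By the triangle inequality, s must be less than 1.7 + 86.3 = 88.0 and greater than |1.7 − 86.3| = 84.6.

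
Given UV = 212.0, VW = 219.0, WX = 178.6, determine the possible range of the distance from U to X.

The maximum is all hops collinear in one direction: 212.0 + 219.0 + 178.6 = 609.6.
The longest hop is 219.0; the others sum to 390.6. Since 219.0 ≤ 390.6, the path can fold back on itself completely, so the minimum distance is 0.

0 ≤ UX ≤ 609.6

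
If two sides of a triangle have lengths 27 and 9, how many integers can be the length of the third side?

17

The third side lies in the open interval (18, 36).
Integers from 19 to 35 inclusive: 35 − 19 + 1 = 17.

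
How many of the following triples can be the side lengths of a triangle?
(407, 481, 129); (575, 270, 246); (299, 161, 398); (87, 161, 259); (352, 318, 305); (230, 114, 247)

4

(129,407,481): 129+407 > 481 → valid
(246,270,575): 246+270 ≤ 575 → not valid
(161,299,398): 161+299 > 398 → valid
(87,161,259): 87+161 ≤ 259 → not valid
(305,318,352): 305+318 > 352 → valid
(114,230,247): 114+230 > 247 → valid
4 of the 6 triples form a triangle.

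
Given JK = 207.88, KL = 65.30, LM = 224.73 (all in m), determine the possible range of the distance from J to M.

0 ≤ JM ≤ 497.91 m

The maximum is all hops collinear in one direction: 207.88 + 65.30 + 224.73 = 497.91.
The longest hop is 224.73; the others sum to 273.18. Since 224.73 ≤ 273.18, the path can fold back on itself completely, so the minimum distance is 0.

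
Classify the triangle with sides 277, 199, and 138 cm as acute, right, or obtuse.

obtuse

Compare the square of the longest side to the sum of squares of the other two: 138² + 199² = 58645 < 76729 = 277².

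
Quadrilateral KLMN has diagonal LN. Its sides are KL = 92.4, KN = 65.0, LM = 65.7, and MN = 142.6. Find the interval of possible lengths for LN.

76.9 < LN < 157.4

From triangle KLN: |92.4 − 65.0| < LN < 92.4 + 65.0, i.e. 27.4 < LN < 157.4.
From triangle MLN: 76.9 < LN < 208.3.
Both must hold, so LN lies in the intersection.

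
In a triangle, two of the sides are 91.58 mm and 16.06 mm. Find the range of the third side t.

By the triangle inequality, t must be less than 91.58 + 16.06 = 107.64 and greater than |91.58 − 16.06| = 75.52.

75.52 < t < 107.64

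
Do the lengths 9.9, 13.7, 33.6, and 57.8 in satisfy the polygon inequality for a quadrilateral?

For a quadrilateral, each side must be shorter than the sum of the others.
Here the longest side is 57.8, but the remaining 3 sides sum to only 57.2.

No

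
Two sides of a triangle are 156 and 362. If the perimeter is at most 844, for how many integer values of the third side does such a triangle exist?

120

Triangle inequality: 206 < x < 518. Perimeter ≤ 844 gives x ≤ 844 − 156 − 362 = 326.
So 206 < x ≤ 326; integers 207 through 326: 120 values.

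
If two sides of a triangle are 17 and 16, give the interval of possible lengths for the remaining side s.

1 < s < 33

By the triangle inequality, s must be less than 17 + 16 = 33 and greater than |17 − 16| = 1.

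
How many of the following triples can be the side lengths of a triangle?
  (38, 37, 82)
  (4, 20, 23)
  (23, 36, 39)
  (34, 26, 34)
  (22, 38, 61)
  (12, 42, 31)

(37,38,82): 37+38 ≤ 82 → not valid
(4,20,23): 4+20 > 23 → valid
(23,36,39): 23+36 > 39 → valid
(26,34,34): 26+34 > 34 → valid
(22,38,61): 22+38 ≤ 61 → not valid
(12,31,42): 12+31 > 42 → valid
4 of the 6 triples form a triangle.

4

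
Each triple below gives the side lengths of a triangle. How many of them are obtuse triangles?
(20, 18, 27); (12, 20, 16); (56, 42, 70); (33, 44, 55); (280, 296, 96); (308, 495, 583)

1

(20,18,27): 18²+20² = 724 < 729 = 27² → obtuse
(12,20,16): 12²+16² = 400 = 20² → right
(56,42,70): 42²+56² = 4900 = 70² → right
(33,44,55): 33²+44² = 3025 = 55² → right
(280,296,96): 96²+280² = 87616 = 296² → right
(308,495,583): 308²+495² = 339889 = 583² → right
1 of the 6 is obtuse.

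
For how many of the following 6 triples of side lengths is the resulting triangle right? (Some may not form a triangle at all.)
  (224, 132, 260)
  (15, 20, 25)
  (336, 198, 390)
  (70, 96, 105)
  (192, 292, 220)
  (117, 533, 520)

5

(224,132,260): 132²+224² = 67600 = 260² → right
(15,20,25): 15²+20² = 625 = 25² → right
(336,198,390): 198²+336² = 152100 = 390² → right
(70,96,105): 70²+96² = 14116 > 11025 = 105² → acute
(192,292,220): 192²+220² = 85264 = 292² → right
(117,533,520): 117²+520² = 284089 = 533² → right
5 of the 6 are right.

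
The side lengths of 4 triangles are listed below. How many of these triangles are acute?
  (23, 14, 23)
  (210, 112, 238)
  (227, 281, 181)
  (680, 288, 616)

2

(23,14,23): 14²+23² = 725 > 529 = 23² → acute
(210,112,238): 112²+210² = 56644 = 238² → right
(227,281,181): 181²+227² = 84290 > 78961 = 281² → acute
(680,288,616): 288²+616² = 462400 = 680² → right
2 of the 4 are acute.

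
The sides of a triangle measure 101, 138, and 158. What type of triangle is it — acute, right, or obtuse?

Compare the square of the longest side to the sum of squares of the other two: 101² + 138² = 29245 > 24964 = 158².

acute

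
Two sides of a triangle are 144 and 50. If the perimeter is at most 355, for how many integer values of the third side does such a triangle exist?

Triangle inequality: 94 < x < 194. Perimeter ≤ 355 gives x ≤ 355 − 144 − 50 = 161.
So 94 < x ≤ 161; integers 95 through 161: 67 values.

67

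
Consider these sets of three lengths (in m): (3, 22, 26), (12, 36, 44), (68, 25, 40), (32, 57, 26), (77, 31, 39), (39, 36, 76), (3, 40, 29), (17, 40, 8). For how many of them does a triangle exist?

2

(3,22,26): 3+22 ≤ 26 → not valid
(12,36,44): 12+36 > 44 → valid
(25,40,68): 25+40 ≤ 68 → not valid
(26,32,57): 26+32 > 57 → valid
(31,39,77): 31+39 ≤ 77 → not valid
(36,39,76): 36+39 ≤ 76 → not valid
(3,29,40): 3+29 ≤ 40 → not valid
(8,17,40): 8+17 ≤ 40 → not valid
2 of the 8 triples form a triangle.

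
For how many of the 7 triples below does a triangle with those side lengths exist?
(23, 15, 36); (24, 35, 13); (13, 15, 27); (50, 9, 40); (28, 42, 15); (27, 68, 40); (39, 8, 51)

(15,23,36): 15+23 > 36 → valid
(13,24,35): 13+24 > 35 → valid
(13,15,27): 13+15 > 27 → valid
(9,40,50): 9+40 ≤ 50 → not valid
(15,28,42): 15+28 > 42 → valid
(27,40,68): 27+40 ≤ 68 → not valid
(8,39,51): 8+39 ≤ 51 → not valid
4 of the 7 triples form a triangle.

4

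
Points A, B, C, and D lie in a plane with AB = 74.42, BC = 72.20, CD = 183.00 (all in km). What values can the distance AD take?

The maximum is all hops collinear in one direction: 74.42 + 72.20 + 183.00 = 329.62.
The longest hop is 183.00; the others sum to 146.62. Folding the others back against it leaves at least 183.00 − 146.62 = 36.38.

36.38 ≤ AD ≤ 329.62 km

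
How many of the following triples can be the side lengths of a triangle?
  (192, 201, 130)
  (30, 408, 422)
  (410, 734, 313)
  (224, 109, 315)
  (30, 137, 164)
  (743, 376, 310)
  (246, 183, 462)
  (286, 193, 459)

5

(130,192,201): 130+192 > 201 → valid
(30,408,422): 30+408 > 422 → valid
(313,410,734): 313+410 ≤ 734 → not valid
(109,224,315): 109+224 > 315 → valid
(30,137,164): 30+137 > 164 → valid
(310,376,743): 310+376 ≤ 743 → not valid
(183,246,462): 183+246 ≤ 462 → not valid
(193,286,459): 193+286 > 459 → valid
5 of the 8 triples form a triangle.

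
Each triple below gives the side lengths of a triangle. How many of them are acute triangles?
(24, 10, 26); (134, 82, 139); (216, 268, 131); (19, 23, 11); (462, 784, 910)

1

(24,10,26): 10²+24² = 676 = 26² → right
(134,82,139): 82²+134² = 24680 > 19321 = 139² → acute
(216,268,131): 131²+216² = 63817 < 71824 = 268² → obtuse
(19,23,11): 11²+19² = 482 < 529 = 23² → obtuse
(462,784,910): 462²+784² = 828100 = 910² → right
1 of the 5 is acute.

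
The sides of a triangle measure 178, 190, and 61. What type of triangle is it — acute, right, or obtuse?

Compare the square of the longest side to the sum of squares of the other two: 61² + 178² = 35405 < 36100 = 190².

obtuse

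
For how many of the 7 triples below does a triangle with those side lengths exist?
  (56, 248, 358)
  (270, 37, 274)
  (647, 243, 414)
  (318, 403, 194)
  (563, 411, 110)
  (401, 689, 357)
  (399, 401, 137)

(56,248,358): 56+248 ≤ 358 → not valid
(37,270,274): 37+270 > 274 → valid
(243,414,647): 243+414 > 647 → valid
(194,318,403): 194+318 > 403 → valid
(110,411,563): 110+411 ≤ 563 → not valid
(357,401,689): 357+401 > 689 → valid
(137,399,401): 137+399 > 401 → valid
5 of the 7 triples form a triangle.

5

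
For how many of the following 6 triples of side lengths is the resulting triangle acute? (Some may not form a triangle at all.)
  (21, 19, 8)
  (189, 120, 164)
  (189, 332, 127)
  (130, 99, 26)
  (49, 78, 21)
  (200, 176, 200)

2

(21,19,8): 8²+19² = 425 < 441 = 21² → obtuse
(189,120,164): 120²+164² = 41296 > 35721 = 189² → acute
(189,332,127): 127+189 ≤ 332, not a triangle
(130,99,26): 26+99 ≤ 130, not a triangle
(49,78,21): 21+49 ≤ 78, not a triangle
(200,176,200): 176²+200² = 70976 > 40000 = 200² → acute
2 of the 6 are acute.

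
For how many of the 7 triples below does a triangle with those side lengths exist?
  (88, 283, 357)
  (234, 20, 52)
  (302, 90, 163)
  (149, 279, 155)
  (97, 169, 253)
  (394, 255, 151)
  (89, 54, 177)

4

(88,283,357): 88+283 > 357 → valid
(20,52,234): 20+52 ≤ 234 → not valid
(90,163,302): 90+163 ≤ 302 → not valid
(149,155,279): 149+155 > 279 → valid
(97,169,253): 97+169 > 253 → valid
(151,255,394): 151+255 > 394 → valid
(54,89,177): 54+89 ≤ 177 → not valid
4 of the 7 triples form a triangle.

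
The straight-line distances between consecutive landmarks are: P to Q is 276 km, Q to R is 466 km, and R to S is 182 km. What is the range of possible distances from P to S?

The maximum is all hops collinear in one direction: 276 + 466 + 182 = 924.
The longest hop is 466; the others sum to 458. Folding the others back against it leaves at least 466 − 458 = 8.

8 ≤ PS ≤ 924 km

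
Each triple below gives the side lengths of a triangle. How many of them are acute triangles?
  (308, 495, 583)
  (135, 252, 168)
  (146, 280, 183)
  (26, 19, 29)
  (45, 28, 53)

1

(308,495,583): 308²+495² = 339889 = 583² → right
(135,252,168): 135²+168² = 46449 < 63504 = 252² → obtuse
(146,280,183): 146²+183² = 54805 < 78400 = 280² → obtuse
(26,19,29): 19²+26² = 1037 > 841 = 29² → acute
(45,28,53): 28²+45² = 2809 = 53² → right
1 of the 5 is acute.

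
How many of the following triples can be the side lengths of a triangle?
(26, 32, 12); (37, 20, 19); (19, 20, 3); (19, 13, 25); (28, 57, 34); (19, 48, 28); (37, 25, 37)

(12,26,32): 12+26 > 32 → valid
(19,20,37): 19+20 > 37 → valid
(3,19,20): 3+19 > 20 → valid
(13,19,25): 13+19 > 25 → valid
(28,34,57): 28+34 > 57 → valid
(19,28,48): 19+28 ≤ 48 → not valid
(25,37,37): 25+37 > 37 → valid
6 of the 7 triples form a triangle.

6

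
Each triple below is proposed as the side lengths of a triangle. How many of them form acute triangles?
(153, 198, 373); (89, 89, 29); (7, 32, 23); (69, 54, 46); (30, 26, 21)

3

(153,198,373): 153+198 ≤ 373, not a triangle
(89,89,29): 29²+89² = 8762 > 7921 = 89² → acute
(7,32,23): 7+23 ≤ 32, not a triangle
(69,54,46): 46²+54² = 5032 > 4761 = 69² → acute
(30,26,21): 21²+26² = 1117 > 900 = 30² → acute
3 of the 5 are acute.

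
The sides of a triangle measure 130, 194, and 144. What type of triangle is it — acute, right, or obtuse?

Compare the square of the longest side to the sum of squares of the other two: 130² + 144² = 37636 = 194².

right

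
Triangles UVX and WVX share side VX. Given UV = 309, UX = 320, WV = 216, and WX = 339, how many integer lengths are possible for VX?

From triangle UVX: 11 < VX < 629.
From triangle WVX: 123 < VX < 555.
Intersection: 123 < VX < 555, so integers 124 through 554: 431 values.

431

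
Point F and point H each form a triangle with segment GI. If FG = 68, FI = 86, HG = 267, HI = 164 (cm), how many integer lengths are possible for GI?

50

From triangle FGI: 18 < GI < 154.
From triangle HGI: 103 < GI < 431.
Intersection: 103 < GI < 154, so integers 104 through 153: 50 values.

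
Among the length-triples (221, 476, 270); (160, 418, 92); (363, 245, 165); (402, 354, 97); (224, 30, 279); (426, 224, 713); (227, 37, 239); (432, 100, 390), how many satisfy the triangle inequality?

(221,270,476): 221+270 > 476 → valid
(92,160,418): 92+160 ≤ 418 → not valid
(165,245,363): 165+245 > 363 → valid
(97,354,402): 97+354 > 402 → valid
(30,224,279): 30+224 ≤ 279 → not valid
(224,426,713): 224+426 ≤ 713 → not valid
(37,227,239): 37+227 > 239 → valid
(100,390,432): 100+390 > 432 → valid
5 of the 8 triples form a triangle.

5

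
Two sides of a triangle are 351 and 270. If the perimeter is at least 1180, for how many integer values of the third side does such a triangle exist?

62

Triangle inequality: 81 < x < 621. Perimeter ≥ 1180 gives x ≥ 1180 − 351 − 270 = 559.
So 559 ≤ x < 621; integers 559 through 620: 62 values.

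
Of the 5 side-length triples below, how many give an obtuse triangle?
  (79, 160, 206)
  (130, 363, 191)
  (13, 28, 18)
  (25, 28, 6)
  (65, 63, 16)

3

(79,160,206): 79²+160² = 31841 < 42436 = 206² → obtuse
(130,363,191): 130+191 ≤ 363, not a triangle
(13,28,18): 13²+18² = 493 < 784 = 28² → obtuse
(25,28,6): 6²+25² = 661 < 784 = 28² → obtuse
(65,63,16): 16²+63² = 4225 = 65² → right
3 of the 5 are obtuse.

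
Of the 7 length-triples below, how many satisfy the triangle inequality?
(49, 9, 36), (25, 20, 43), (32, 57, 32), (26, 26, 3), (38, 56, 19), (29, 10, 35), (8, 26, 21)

6

(9,36,49): 9+36 ≤ 49 → not valid
(20,25,43): 20+25 > 43 → valid
(32,32,57): 32+32 > 57 → valid
(3,26,26): 3+26 > 26 → valid
(19,38,56): 19+38 > 56 → valid
(10,29,35): 10+29 > 35 → valid
(8,21,26): 8+21 > 26 → valid
6 of the 7 triples form a triangle.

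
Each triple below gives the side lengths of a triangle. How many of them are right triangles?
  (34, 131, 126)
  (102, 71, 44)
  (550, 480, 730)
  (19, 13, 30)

(34,131,126): 34²+126² = 17032 < 17161 = 131² → obtuse
(102,71,44): 44²+71² = 6977 < 10404 = 102² → obtuse
(550,480,730): 480²+550² = 532900 = 730² → right
(19,13,30): 13²+19² = 530 < 900 = 30² → obtuse
1 of the 4 is right.

1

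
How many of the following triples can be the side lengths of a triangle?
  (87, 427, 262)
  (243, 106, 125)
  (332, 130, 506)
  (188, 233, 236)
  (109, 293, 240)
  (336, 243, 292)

(87,262,427): 87+262 ≤ 427 → not valid
(106,125,243): 106+125 ≤ 243 → not valid
(130,332,506): 130+332 ≤ 506 → not valid
(188,233,236): 188+233 > 236 → valid
(109,240,293): 109+240 > 293 → valid
(243,292,336): 243+292 > 336 → valid
3 of the 6 triples form a triangle.

3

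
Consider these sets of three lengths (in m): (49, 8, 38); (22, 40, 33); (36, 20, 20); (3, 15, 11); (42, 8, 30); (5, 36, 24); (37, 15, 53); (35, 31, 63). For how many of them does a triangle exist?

3

(8,38,49): 8+38 ≤ 49 → not valid
(22,33,40): 22+33 > 40 → valid
(20,20,36): 20+20 > 36 → valid
(3,11,15): 3+11 ≤ 15 → not valid
(8,30,42): 8+30 ≤ 42 → not valid
(5,24,36): 5+24 ≤ 36 → not valid
(15,37,53): 15+37 ≤ 53 → not valid
(31,35,63): 31+35 > 63 → valid
3 of the 8 triples form a triangle.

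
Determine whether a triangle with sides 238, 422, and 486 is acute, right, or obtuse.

Compare the square of the longest side to the sum of squares of the other two: 238² + 422² = 234728 < 236196 = 486².

obtuse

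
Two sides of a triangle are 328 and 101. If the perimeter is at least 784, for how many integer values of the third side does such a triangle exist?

74

Triangle inequality: 227 < x < 429. Perimeter ≥ 784 gives x ≥ 784 − 328 − 101 = 355.
So 355 ≤ x < 429; integers 355 through 428: 74 values.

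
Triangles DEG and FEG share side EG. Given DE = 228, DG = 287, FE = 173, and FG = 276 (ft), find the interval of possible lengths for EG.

103 < EG < 449

From triangle DEG: |228 − 287| < EG < 228 + 287, i.e. 59 < EG < 515.
From triangle FEG: 103 < EG < 449.
Both must hold, so EG lies in the intersection.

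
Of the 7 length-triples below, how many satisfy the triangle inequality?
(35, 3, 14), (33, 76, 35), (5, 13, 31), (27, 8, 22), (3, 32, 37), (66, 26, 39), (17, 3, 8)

(3,14,35): 3+14 ≤ 35 → not valid
(33,35,76): 33+35 ≤ 76 → not valid
(5,13,31): 5+13 ≤ 31 → not valid
(8,22,27): 8+22 > 27 → valid
(3,32,37): 3+32 ≤ 37 → not valid
(26,39,66): 26+39 ≤ 66 → not valid
(3,8,17): 3+8 ≤ 17 → not valid
1 of the 7 triples forms a triangle.

1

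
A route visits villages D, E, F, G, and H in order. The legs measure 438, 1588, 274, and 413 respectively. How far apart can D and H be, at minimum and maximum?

The maximum is all hops collinear in one direction: 438 + 1588 + 274 + 413 = 2713.
The longest hop is 1588; the others sum to 1125. Folding the others back against it leaves at least 1588 − 1125 = 463.

463 ≤ DH ≤ 2713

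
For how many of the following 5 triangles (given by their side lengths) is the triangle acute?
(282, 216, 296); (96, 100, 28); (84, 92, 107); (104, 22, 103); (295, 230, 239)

4

(282,216,296): 216²+282² = 126180 > 87616 = 296² → acute
(96,100,28): 28²+96² = 10000 = 100² → right
(84,92,107): 84²+92² = 15520 > 11449 = 107² → acute
(104,22,103): 22²+103² = 11093 > 10816 = 104² → acute
(295,230,239): 230²+239² = 110021 > 87025 = 295² → acute
4 of the 5 are acute.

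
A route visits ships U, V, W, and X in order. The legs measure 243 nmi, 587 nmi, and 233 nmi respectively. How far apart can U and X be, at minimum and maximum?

111 ≤ UX ≤ 1063 nmi

The maximum is all hops collinear in one direction: 243 + 587 + 233 = 1063.
The longest hop is 587; the others sum to 476. Folding the others back against it leaves at least 587 − 476 = 111.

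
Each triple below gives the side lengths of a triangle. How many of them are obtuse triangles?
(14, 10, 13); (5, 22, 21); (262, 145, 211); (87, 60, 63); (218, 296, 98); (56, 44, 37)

3

(14,10,13): 10²+13² = 269 > 196 = 14² → acute
(5,22,21): 5²+21² = 466 < 484 = 22² → obtuse
(262,145,211): 145²+211² = 65546 < 68644 = 262² → obtuse
(87,60,63): 60²+63² = 7569 = 87² → right
(218,296,98): 98²+218² = 57128 < 87616 = 296² → obtuse
(56,44,37): 37²+44² = 3305 > 3136 = 56² → acute
3 of the 6 are obtuse.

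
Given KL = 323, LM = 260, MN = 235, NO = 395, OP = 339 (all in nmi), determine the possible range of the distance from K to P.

The maximum is all hops collinear in one direction: 323 + 260 + 235 + 395 + 339 = 1552.
The longest hop is 395; the others sum to 1157. Since 395 ≤ 1157, the path can fold back on itself completely, so the minimum distance is 0.

0 ≤ KP ≤ 1552 nmi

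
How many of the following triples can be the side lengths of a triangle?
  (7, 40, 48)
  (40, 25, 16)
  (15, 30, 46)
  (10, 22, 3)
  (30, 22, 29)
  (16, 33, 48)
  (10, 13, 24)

3

(7,40,48): 7+40 ≤ 48 → not valid
(16,25,40): 16+25 > 40 → valid
(15,30,46): 15+30 ≤ 46 → not valid
(3,10,22): 3+10 ≤ 22 → not valid
(22,29,30): 22+29 > 30 → valid
(16,33,48): 16+33 > 48 → valid
(10,13,24): 10+13 ≤ 24 → not valid
3 of the 7 triples form a triangle.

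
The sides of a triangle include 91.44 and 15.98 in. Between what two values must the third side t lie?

75.46 < t < 107.42

By the triangle inequality, t must be less than 91.44 + 15.98 = 107.42 and greater than |91.44 − 15.98| = 75.46.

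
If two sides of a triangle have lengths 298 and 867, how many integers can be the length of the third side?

The third side lies in the open interval (569, 1165).
Integers from 570 to 1164 inclusive: 1164 − 570 + 1 = 595.

595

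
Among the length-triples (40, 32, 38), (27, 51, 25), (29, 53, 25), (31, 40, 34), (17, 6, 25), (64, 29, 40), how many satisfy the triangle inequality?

5

(32,38,40): 32+38 > 40 → valid
(25,27,51): 25+27 > 51 → valid
(25,29,53): 25+29 > 53 → valid
(31,34,40): 31+34 > 40 → valid
(6,17,25): 6+17 ≤ 25 → not valid
(29,40,64): 29+40 > 64 → valid
5 of the 6 triples form a triangle.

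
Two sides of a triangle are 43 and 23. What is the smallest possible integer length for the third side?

21

The third side must be strictly greater than |43 − 23| = 20.
The smallest integer above 20 is 21.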